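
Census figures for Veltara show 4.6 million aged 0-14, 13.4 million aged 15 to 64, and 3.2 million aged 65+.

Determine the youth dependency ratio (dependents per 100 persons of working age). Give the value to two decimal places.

Youth dependency ratio: 34.33

Youth dependency ratio = 4.6 / 13.4 × 100 = 34.33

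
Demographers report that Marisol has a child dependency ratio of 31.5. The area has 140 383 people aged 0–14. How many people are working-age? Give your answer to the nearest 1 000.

Working-age: 446 000

Youth dependency ratio = youth / working-age × 100
31.5 = 140 383 / W × 100
⇒ 446 000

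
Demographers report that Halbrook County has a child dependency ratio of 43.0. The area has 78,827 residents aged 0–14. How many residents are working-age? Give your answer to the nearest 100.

Working-age: 183,300

Youth dependency ratio = youth / working-age × 100
43.0 = 78,827 / W × 100
⇒ 183,300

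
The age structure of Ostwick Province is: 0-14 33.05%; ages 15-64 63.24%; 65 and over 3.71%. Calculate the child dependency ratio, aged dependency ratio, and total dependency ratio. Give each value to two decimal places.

Youth dependency ratio = 33.05 / 63.24 × 100 = 52.26
Old-age dependency ratio = 3.71 / 63.24 × 100 = 5.87
Total dependency ratio = (33.05 + 3.71) / 63.24 × 100 = 36.76 / 63.24 × 100 = 58.13

Youth dependency ratio: 52.26
Old-age dependency ratio: 5.87
Total dependency ratio: 58.13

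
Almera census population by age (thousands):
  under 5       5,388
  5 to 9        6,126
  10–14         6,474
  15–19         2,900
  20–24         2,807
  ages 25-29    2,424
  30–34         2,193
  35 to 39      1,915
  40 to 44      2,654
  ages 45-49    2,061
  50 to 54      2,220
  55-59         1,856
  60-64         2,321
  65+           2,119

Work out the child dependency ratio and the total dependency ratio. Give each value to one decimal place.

0–14: 5,388 + 6,126 + 6,474 = 17,988
15–64: 2,900 + 2,807 + 2,424 + 2,193 + 1,915 + 2,654 + 2,061 + 2,220 + 1,856 + 2,321 = 23,351
65+: 2,119
Youth dependency ratio = 17,988 / 23,351 × 100 = 77.0
Total dependency ratio = (17,988 + 2,119) / 23,351 × 100 = 20,107 / 23,351 × 100 = 86.1

Youth dependency ratio: 77.0
Total dependency ratio: 86.1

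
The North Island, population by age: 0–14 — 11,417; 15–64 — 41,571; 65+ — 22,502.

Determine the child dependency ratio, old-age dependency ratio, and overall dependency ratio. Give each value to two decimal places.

Youth dependency ratio = 11,417 / 41,571 × 100 = 27.46
Old-age dependency ratio = 22,502 / 41,571 × 100 = 54.13
Total dependency ratio = (11,417 + 22,502) / 41,571 × 100 = 33,919 / 41,571 × 100 = 81.59

Youth dependency ratio: 27.46
Old-age dependency ratio: 54.13
Total dependency ratio: 81.59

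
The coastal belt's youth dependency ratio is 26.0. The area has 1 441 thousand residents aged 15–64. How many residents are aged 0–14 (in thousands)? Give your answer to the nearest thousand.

Youth dependency ratio = youth / working-age × 100
26.0 = Y / 1 441 × 100
⇒ 375

Aged 0–14: 375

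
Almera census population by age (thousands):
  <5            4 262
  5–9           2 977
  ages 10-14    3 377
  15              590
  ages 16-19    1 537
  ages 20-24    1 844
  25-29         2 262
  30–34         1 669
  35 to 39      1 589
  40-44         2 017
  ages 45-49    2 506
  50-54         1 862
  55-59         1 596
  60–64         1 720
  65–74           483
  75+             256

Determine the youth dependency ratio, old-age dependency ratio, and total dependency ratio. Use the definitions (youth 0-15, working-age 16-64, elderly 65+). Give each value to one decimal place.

Youth dependency ratio: 60.2
Old-age dependency ratio: 4.0
Total dependency ratio: 64.2

0–15: 4 262 + 2 977 + 3 377 + 590 = 11 206
16–64: 1 537 + 1 844 + 2 262 + 1 669 + 1 589 + 2 017 + 2 506 + 1 862 + 1 596 + 1 720 = 18 602
65+: 483 + 256 = 739
Youth dependency ratio = 11 206 / 18 602 × 100 = 60.2
Old-age dependency ratio = 739 / 18 602 × 100 = 4.0
Total dependency ratio = (11 206 + 739) / 18 602 × 100 = 11 945 / 18 602 × 100 = 64.2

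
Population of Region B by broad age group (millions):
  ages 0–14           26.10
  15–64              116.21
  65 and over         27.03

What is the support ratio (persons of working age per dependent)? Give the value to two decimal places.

Support ratio = 116.21 / (26.10 + 27.03) = 116.21 / 53.13 = 2.19

Support ratio: 2.19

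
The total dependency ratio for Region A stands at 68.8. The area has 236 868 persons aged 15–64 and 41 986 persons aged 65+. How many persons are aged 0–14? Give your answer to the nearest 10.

Aged 0–14: 120 980

Total dependency ratio = (youth + elderly) / working-age × 100
68.8 = (Y + 41 986) / 236 868 × 100
⇒ 120 980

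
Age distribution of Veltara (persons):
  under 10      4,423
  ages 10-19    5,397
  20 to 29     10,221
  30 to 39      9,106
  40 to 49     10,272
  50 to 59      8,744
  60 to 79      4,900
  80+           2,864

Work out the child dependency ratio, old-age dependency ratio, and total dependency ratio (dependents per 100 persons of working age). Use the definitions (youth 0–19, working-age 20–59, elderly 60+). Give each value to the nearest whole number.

0–19: 4,423 + 5,397 = 9,820
20–59: 10,221 + 9,106 + 10,272 + 8,744 = 38,343
60+: 4,900 + 2,864 = 7,764
Youth dependency ratio = 9,820 / 38,343 × 100 = 26
Old-age dependency ratio = 7,764 / 38,343 × 100 = 20
Total dependency ratio = (9,820 + 7,764) / 38,343 × 100 = 17,584 / 38,343 × 100 = 46

Youth dependency ratio: 26
Old-age dependency ratio: 20
Total dependency ratio: 46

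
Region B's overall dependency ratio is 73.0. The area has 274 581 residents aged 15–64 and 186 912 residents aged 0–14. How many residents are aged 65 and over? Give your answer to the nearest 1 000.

Aged 65 and over: 14 000

Total dependency ratio = (youth + elderly) / working-age × 100
73.0 = (186 912 + E) / 274 581 × 100
⇒ 14 000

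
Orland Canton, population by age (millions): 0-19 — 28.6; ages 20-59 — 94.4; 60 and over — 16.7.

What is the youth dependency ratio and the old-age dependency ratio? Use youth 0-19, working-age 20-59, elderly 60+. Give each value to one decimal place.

Youth dependency ratio: 30.3
Old-age dependency ratio: 17.7

Youth dependency ratio = 28.6 / 94.4 × 100 = 30.3
Old-age dependency ratio = 16.7 / 94.4 × 100 = 17.7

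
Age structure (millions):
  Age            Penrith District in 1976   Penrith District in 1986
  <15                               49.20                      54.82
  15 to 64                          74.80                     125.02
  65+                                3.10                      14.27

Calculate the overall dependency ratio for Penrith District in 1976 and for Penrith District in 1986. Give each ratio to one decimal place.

Penrith District in 1976: 69.9
Penrith District in 1986: 55.3

Penrith District in 1976: (49.20 + 3.10) / 74.80 × 100 = 52.30 / 74.80 × 100 = 69.9
Penrith District in 1986: (54.82 + 14.27) / 125.02 × 100 = 69.09 / 125.02 × 100 = 55.3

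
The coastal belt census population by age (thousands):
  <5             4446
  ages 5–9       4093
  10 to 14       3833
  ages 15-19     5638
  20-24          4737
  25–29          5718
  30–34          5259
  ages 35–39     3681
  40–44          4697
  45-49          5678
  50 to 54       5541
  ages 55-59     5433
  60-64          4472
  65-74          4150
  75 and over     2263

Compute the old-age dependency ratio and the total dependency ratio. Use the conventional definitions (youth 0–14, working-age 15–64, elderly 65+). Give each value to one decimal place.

Old-age dependency ratio: 12.6
Total dependency ratio: 36.9

0–14: 4446 + 4093 + 3833 = 12372
15–64: 5638 + 4737 + 5718 + 5259 + 3681 + 4697 + 5678 + 5541 + 5433 + 4472 = 50854
65+: 4150 + 2263 = 6413
Old-age dependency ratio = 6413 / 50854 × 100 = 12.6
Total dependency ratio = (12372 + 6413) / 50854 × 100 = 18785 / 50854 × 100 = 36.9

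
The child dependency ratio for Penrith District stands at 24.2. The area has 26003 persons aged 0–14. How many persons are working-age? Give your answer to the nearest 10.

Youth dependency ratio = youth / working-age × 100
24.2 = 26003 / W × 100
⇒ 107450

Working-age: 107450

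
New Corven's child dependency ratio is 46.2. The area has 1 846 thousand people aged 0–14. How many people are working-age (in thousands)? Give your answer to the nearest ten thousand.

Working-age: 4 000

Youth dependency ratio = youth / working-age × 100
46.2 = 1 846 / W × 100
⇒ 4 000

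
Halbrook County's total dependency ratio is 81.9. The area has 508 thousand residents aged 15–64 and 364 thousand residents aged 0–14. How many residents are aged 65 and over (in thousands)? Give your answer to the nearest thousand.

Aged 65 and over: 52

Total dependency ratio = (youth + elderly) / working-age × 100
81.9 = (364 + E) / 508 × 100
⇒ 52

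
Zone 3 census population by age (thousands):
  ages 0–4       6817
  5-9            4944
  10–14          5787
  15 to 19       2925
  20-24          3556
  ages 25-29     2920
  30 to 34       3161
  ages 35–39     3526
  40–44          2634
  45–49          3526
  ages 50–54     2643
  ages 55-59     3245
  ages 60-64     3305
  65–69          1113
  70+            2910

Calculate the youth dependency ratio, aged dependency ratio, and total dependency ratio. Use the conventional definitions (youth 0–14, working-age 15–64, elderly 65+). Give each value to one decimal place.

Youth dependency ratio: 55.8
Old-age dependency ratio: 12.8
Total dependency ratio: 68.6

0–14: 6817 + 4944 + 5787 = 17548
15–64: 2925 + 3556 + 2920 + 3161 + 3526 + 2634 + 3526 + 2643 + 3245 + 3305 = 31441
65+: 1113 + 2910 = 4023
Youth dependency ratio = 17548 / 31441 × 100 = 55.8
Old-age dependency ratio = 4023 / 31441 × 100 = 12.8
Total dependency ratio = (17548 + 4023) / 31441 × 100 = 21571 / 31441 × 100 = 68.6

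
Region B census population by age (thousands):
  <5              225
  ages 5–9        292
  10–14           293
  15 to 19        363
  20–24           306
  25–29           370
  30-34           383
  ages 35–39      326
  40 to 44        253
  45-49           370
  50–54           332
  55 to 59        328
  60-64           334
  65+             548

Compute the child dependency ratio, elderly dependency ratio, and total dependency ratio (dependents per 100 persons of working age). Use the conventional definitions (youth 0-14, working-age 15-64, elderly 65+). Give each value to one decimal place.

0–14: 225 + 292 + 293 = 810
15–64: 363 + 306 + 370 + 383 + 326 + 253 + 370 + 332 + 328 + 334 = 3 365
65+: 548
Youth dependency ratio = 810 / 3 365 × 100 = 24.1
Old-age dependency ratio = 548 / 3 365 × 100 = 16.3
Total dependency ratio = (810 + 548) / 3 365 × 100 = 1 358 / 3 365 × 100 = 40.4

Youth dependency ratio: 24.1
Old-age dependency ratio: 16.3
Total dependency ratio: 40.4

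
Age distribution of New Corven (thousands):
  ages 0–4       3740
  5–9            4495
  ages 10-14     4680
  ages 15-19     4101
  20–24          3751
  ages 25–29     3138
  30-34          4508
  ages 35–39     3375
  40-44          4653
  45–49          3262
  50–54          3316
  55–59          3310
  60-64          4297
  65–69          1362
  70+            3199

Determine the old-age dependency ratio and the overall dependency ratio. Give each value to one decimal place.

0–14: 3740 + 4495 + 4680 = 12915
15–64: 4101 + 3751 + 3138 + 4508 + 3375 + 4653 + 3262 + 3316 + 3310 + 4297 = 37711
65+: 1362 + 3199 = 4561
Old-age dependency ratio = 4561 / 37711 × 100 = 12.1
Total dependency ratio = (12915 + 4561) / 37711 × 100 = 17476 / 37711 × 100 = 46.3

Old-age dependency ratio: 12.1
Total dependency ratio: 46.3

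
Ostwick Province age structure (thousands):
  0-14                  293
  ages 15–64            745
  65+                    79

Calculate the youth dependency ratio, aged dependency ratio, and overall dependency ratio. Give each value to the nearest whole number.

Youth dependency ratio: 39
Old-age dependency ratio: 11
Total dependency ratio: 50

Youth dependency ratio = 293 / 745 × 100 = 39
Old-age dependency ratio = 79 / 745 × 100 = 11
Total dependency ratio = (293 + 79) / 745 × 100 = 372 / 745 × 100 = 50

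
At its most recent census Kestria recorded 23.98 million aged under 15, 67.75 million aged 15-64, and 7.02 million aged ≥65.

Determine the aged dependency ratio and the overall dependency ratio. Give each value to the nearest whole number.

Old-age dependency ratio = 7.02 / 67.75 × 100 = 10
Total dependency ratio = (23.98 + 7.02) / 67.75 × 100 = 31.00 / 67.75 × 100 = 46

Old-age dependency ratio: 10
Total dependency ratio: 46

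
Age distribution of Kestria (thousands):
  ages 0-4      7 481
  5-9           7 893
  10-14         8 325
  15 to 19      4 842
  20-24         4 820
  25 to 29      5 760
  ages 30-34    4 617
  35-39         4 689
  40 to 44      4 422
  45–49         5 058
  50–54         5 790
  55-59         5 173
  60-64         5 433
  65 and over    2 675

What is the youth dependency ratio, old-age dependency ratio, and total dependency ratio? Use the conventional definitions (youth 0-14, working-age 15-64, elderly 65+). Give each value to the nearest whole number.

0–14: 7 481 + 7 893 + 8 325 = 23 699
15–64: 4 842 + 4 820 + 5 760 + 4 617 + 4 689 + 4 422 + 5 058 + 5 790 + 5 173 + 5 433 = 50 604
65+: 2 675
Youth dependency ratio = 23 699 / 50 604 × 100 = 47
Old-age dependency ratio = 2 675 / 50 604 × 100 = 5
Total dependency ratio = (23 699 + 2 675) / 50 604 × 100 = 26 374 / 50 604 × 100 = 52

Youth dependency ratio: 47
Old-age dependency ratio: 5
Total dependency ratio: 52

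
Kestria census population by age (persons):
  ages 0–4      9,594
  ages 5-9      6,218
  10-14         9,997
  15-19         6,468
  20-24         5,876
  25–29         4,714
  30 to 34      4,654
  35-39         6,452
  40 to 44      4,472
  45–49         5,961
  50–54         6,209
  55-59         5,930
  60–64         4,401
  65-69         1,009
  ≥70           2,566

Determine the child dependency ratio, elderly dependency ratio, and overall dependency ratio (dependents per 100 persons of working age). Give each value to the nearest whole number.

0–14: 9,594 + 6,218 + 9,997 = 25,809
15–64: 6,468 + 5,876 + 4,714 + 4,654 + 6,452 + 4,472 + 5,961 + 6,209 + 5,930 + 4,401 = 55,137
65+: 1,009 + 2,566 = 3,575
Youth dependency ratio = 25,809 / 55,137 × 100 = 47
Old-age dependency ratio = 3,575 / 55,137 × 100 = 6
Total dependency ratio = (25,809 + 3,575) / 55,137 × 100 = 29,384 / 55,137 × 100 = 53

Youth dependency ratio: 47
Old-age dependency ratio: 6
Total dependency ratio: 53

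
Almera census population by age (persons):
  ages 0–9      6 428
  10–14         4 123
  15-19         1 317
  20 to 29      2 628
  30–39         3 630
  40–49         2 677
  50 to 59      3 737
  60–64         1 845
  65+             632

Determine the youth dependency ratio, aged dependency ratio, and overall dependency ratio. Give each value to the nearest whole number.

0–14: 6 428 + 4 123 = 10 551
15–64: 1 317 + 2 628 + 3 630 + 2 677 + 3 737 + 1 845 = 15 834
65+: 632
Youth dependency ratio = 10 551 / 15 834 × 100 = 67
Old-age dependency ratio = 632 / 15 834 × 100 = 4
Total dependency ratio = (10 551 + 632) / 15 834 × 100 = 11 183 / 15 834 × 100 = 71

Youth dependency ratio: 67
Old-age dependency ratio: 4
Total dependency ratio: 71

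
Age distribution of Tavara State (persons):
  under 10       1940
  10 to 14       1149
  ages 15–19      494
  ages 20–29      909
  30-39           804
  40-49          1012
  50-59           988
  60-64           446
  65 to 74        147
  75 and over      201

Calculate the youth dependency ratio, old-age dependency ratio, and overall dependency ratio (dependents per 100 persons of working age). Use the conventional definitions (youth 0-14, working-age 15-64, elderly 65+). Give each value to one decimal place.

0–14: 1940 + 1149 = 3089
15–64: 494 + 909 + 804 + 1012 + 988 + 446 = 4653
65+: 147 + 201 = 348
Youth dependency ratio = 3089 / 4653 × 100 = 66.4
Old-age dependency ratio = 348 / 4653 × 100 = 7.5
Total dependency ratio = (3089 + 348) / 4653 × 100 = 3437 / 4653 × 100 = 73.9

Youth dependency ratio: 66.4
Old-age dependency ratio: 7.5
Total dependency ratio: 73.9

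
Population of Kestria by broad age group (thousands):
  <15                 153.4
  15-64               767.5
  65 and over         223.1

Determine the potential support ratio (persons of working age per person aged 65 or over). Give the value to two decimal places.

Potential support ratio: 3.44

Potential support ratio = 767.5 / 223.1 = 3.44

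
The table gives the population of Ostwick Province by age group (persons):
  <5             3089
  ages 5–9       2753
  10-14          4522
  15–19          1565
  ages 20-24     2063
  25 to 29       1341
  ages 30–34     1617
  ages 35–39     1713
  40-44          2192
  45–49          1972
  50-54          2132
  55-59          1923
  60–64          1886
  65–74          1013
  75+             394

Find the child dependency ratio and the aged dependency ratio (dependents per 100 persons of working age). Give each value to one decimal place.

0–14: 3089 + 2753 + 4522 = 10364
15–64: 1565 + 2063 + 1341 + 1617 + 1713 + 2192 + 1972 + 2132 + 1923 + 1886 = 18404
65+: 1013 + 394 = 1407
Youth dependency ratio = 10364 / 18404 × 100 = 56.3
Old-age dependency ratio = 1407 / 18404 × 100 = 7.6

Youth dependency ratio: 56.3
Old-age dependency ratio: 7.6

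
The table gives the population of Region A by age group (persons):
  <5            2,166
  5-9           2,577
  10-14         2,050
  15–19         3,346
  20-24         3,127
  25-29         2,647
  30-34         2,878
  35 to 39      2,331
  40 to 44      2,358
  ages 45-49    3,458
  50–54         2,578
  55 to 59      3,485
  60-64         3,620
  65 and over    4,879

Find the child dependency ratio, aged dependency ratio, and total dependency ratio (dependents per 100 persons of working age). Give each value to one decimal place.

Youth dependency ratio: 22.8
Old-age dependency ratio: 16.4
Total dependency ratio: 39.1

0–14: 2,166 + 2,577 + 2,050 = 6,793
15–64: 3,346 + 3,127 + 2,647 + 2,878 + 2,331 + 2,358 + 3,458 + 2,578 + 3,485 + 3,620 = 29,828
65+: 4,879
Youth dependency ratio = 6,793 / 29,828 × 100 = 22.8
Old-age dependency ratio = 4,879 / 29,828 × 100 = 16.4
Total dependency ratio = (6,793 + 4,879) / 29,828 × 100 = 11,672 / 29,828 × 100 = 39.1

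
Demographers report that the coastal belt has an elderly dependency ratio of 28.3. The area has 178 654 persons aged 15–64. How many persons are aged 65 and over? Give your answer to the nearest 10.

Aged 65 and over: 50 560

Old-age dependency ratio = elderly / working-age × 100
28.3 = E / 178 654 × 100
⇒ 50 560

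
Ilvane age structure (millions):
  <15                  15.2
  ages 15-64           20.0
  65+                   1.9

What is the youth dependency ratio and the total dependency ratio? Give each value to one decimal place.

Youth dependency ratio: 76.0
Total dependency ratio: 85.5

Youth dependency ratio = 15.2 / 20.0 × 100 = 76.0
Total dependency ratio = (15.2 + 1.9) / 20.0 × 100 = 17.1 / 20.0 × 100 = 85.5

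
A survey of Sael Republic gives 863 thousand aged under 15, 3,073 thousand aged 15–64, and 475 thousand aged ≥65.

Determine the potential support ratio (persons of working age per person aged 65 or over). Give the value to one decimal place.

Potential support ratio = 3,073 / 475 = 6.5

Potential support ratio: 6.5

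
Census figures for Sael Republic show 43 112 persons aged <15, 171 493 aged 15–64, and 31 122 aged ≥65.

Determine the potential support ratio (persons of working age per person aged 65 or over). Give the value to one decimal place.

Potential support ratio: 5.5

Potential support ratio = 171 493 / 31 122 = 5.5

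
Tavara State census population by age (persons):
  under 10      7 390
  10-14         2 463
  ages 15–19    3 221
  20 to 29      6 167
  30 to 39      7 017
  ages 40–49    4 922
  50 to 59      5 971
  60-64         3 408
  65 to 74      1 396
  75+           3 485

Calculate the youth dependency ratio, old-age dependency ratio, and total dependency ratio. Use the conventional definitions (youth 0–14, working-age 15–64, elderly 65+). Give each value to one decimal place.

Youth dependency ratio: 32.1
Old-age dependency ratio: 15.9
Total dependency ratio: 48.0

0–14: 7 390 + 2 463 = 9 853
15–64: 3 221 + 6 167 + 7 017 + 4 922 + 5 971 + 3 408 = 30 706
65+: 1 396 + 3 485 = 4 881
Youth dependency ratio = 9 853 / 30 706 × 100 = 32.1
Old-age dependency ratio = 4 881 / 30 706 × 100 = 15.9
Total dependency ratio = (9 853 + 4 881) / 30 706 × 100 = 14 734 / 30 706 × 100 = 48.0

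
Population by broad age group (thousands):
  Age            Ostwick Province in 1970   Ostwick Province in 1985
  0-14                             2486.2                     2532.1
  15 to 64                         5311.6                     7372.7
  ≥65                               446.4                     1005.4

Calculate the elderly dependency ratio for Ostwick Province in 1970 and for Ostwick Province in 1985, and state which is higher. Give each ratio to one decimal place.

Ostwick Province in 1970: 8.4
Ostwick Province in 1985: 13.6
Higher: Ostwick Province in 1985

Ostwick Province in 1970: 446.4 / 5311.6 × 100 = 8.4
Ostwick Province in 1985: 1005.4 / 7372.7 × 100 = 13.6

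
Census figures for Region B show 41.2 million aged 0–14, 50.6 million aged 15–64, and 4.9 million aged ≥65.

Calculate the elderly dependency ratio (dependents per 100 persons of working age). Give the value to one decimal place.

Old-age dependency ratio: 9.7

Old-age dependency ratio = 4.9 / 50.6 × 100 = 9.7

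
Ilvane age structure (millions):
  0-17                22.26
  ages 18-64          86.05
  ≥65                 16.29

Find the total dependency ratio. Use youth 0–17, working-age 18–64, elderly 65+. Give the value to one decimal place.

Total dependency ratio: 44.8

Total dependency ratio = (22.26 + 16.29) / 86.05 × 100 = 38.55 / 86.05 × 100 = 44.8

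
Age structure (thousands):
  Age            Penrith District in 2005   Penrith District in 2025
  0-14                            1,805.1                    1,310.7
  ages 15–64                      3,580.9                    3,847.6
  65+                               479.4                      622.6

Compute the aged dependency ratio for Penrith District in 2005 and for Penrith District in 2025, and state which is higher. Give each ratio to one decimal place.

Penrith District in 2005: 479.4 / 3,580.9 × 100 = 13.4
Penrith District in 2025: 622.6 / 3,847.6 × 100 = 16.2

Penrith District in 2005: 13.4
Penrith District in 2025: 16.2
Higher: Penrith District in 2025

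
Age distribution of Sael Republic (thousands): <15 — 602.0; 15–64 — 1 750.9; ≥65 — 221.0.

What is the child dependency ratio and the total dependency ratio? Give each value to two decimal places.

Youth dependency ratio = 602.0 / 1 750.9 × 100 = 34.38
Total dependency ratio = (602.0 + 221.0) / 1 750.9 × 100 = 823.0 / 1 750.9 × 100 = 47.00

Youth dependency ratio: 34.38
Total dependency ratio: 47.00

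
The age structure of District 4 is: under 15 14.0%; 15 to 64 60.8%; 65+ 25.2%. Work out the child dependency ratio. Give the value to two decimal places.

Youth dependency ratio: 23.03

Youth dependency ratio = 14.0 / 60.8 × 100 = 23.03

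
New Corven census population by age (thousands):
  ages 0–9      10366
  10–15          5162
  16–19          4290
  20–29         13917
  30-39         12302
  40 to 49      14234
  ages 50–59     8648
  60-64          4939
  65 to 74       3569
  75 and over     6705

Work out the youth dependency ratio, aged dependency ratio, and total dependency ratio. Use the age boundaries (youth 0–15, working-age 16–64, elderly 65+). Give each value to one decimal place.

Youth dependency ratio: 26.6
Old-age dependency ratio: 17.6
Total dependency ratio: 44.2

0–15: 10366 + 5162 = 15528
16–64: 4290 + 13917 + 12302 + 14234 + 8648 + 4939 = 58330
65+: 3569 + 6705 = 10274
Youth dependency ratio = 15528 / 58330 × 100 = 26.6
Old-age dependency ratio = 10274 / 58330 × 100 = 17.6
Total dependency ratio = (15528 + 10274) / 58330 × 100 = 25802 / 58330 × 100 = 44.2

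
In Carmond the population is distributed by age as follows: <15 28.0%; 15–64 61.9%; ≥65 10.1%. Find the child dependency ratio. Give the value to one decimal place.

Youth dependency ratio = 28.0 / 61.9 × 100 = 45.2

Youth dependency ratio: 45.2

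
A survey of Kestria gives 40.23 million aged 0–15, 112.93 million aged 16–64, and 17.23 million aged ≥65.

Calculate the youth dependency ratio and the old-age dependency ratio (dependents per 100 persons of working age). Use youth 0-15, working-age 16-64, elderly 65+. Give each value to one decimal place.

Youth dependency ratio: 35.6
Old-age dependency ratio: 15.3

Youth dependency ratio = 40.23 / 112.93 × 100 = 35.6
Old-age dependency ratio = 17.23 / 112.93 × 100 = 15.3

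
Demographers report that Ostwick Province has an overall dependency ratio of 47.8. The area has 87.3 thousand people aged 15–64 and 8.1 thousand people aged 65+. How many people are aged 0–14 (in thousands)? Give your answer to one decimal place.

Aged 0–14: 33.6

Total dependency ratio = (youth + elderly) / working-age × 100
47.8 = (Y + 8.1) / 87.3 × 100
⇒ 33.6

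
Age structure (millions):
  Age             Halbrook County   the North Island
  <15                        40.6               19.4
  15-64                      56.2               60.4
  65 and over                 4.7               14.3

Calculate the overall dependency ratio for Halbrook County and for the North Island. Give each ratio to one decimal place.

Halbrook County: (40.6 + 4.7) / 56.2 × 100 = 45.3 / 56.2 × 100 = 80.6
the North Island: (19.4 + 14.3) / 60.4 × 100 = 33.7 / 60.4 × 100 = 55.8

Halbrook County: 80.6
the North Island: 55.8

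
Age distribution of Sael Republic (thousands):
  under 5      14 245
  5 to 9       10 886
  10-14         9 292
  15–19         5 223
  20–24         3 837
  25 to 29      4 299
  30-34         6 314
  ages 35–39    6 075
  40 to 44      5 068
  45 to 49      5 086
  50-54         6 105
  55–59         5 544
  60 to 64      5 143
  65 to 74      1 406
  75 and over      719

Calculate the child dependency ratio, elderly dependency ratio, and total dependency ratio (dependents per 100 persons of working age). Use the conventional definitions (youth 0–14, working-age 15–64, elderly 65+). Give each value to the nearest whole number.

0–14: 14 245 + 10 886 + 9 292 = 34 423
15–64: 5 223 + 3 837 + 4 299 + 6 314 + 6 075 + 5 068 + 5 086 + 6 105 + 5 544 + 5 143 = 52 694
65+: 1 406 + 719 = 2 125
Youth dependency ratio = 34 423 / 52 694 × 100 = 65
Old-age dependency ratio = 2 125 / 52 694 × 100 = 4
Total dependency ratio = (34 423 + 2 125) / 52 694 × 100 = 36 548 / 52 694 × 100 = 69

Youth dependency ratio: 65
Old-age dependency ratio: 4
Total dependency ratio: 69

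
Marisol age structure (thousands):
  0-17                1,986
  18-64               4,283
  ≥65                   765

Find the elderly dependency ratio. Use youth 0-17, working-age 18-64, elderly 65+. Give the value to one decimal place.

Old-age dependency ratio: 17.9

Old-age dependency ratio = 765 / 4,283 × 100 = 17.9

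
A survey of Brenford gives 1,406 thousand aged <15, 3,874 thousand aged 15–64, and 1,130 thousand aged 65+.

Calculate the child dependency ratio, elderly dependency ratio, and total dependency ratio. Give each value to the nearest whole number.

Youth dependency ratio = 1,406 / 3,874 × 100 = 36
Old-age dependency ratio = 1,130 / 3,874 × 100 = 29
Total dependency ratio = (1,406 + 1,130) / 3,874 × 100 = 2,536 / 3,874 × 100 = 65

Youth dependency ratio: 36
Old-age dependency ratio: 29
Total dependency ratio: 65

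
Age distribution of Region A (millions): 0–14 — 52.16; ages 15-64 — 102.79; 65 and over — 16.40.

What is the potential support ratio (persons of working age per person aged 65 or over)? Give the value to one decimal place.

Potential support ratio = 102.79 / 16.40 = 6.3

Potential support ratio: 6.3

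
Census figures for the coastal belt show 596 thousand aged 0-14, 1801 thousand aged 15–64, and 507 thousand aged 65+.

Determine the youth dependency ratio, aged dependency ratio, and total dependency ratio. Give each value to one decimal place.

Youth dependency ratio: 33.1
Old-age dependency ratio: 28.2
Total dependency ratio: 61.2

Youth dependency ratio = 596 / 1801 × 100 = 33.1
Old-age dependency ratio = 507 / 1801 × 100 = 28.2
Total dependency ratio = (596 + 507) / 1801 × 100 = 1103 / 1801 × 100 = 61.2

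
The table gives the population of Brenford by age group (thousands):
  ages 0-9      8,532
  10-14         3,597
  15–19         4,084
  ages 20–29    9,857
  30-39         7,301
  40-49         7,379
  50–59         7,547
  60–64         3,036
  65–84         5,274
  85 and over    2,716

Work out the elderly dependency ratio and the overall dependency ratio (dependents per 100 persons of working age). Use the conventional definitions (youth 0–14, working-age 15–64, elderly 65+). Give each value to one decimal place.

0–14: 8,532 + 3,597 = 12,129
15–64: 4,084 + 9,857 + 7,301 + 7,379 + 7,547 + 3,036 = 39,204
65+: 5,274 + 2,716 = 7,990
Old-age dependency ratio = 7,990 / 39,204 × 100 = 20.4
Total dependency ratio = (12,129 + 7,990) / 39,204 × 100 = 20,119 / 39,204 × 100 = 51.3

Old-age dependency ratio: 20.4
Total dependency ratio: 51.3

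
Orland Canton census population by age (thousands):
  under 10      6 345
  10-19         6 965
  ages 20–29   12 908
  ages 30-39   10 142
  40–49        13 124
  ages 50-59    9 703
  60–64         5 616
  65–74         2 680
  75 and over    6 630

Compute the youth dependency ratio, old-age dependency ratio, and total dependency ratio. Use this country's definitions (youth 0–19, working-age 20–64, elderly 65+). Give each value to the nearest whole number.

Youth dependency ratio: 26
Old-age dependency ratio: 18
Total dependency ratio: 44

0–19: 6 345 + 6 965 = 13 310
20–64: 12 908 + 10 142 + 13 124 + 9 703 + 5 616 = 51 493
65+: 2 680 + 6 630 = 9 310
Youth dependency ratio = 13 310 / 51 493 × 100 = 26
Old-age dependency ratio = 9 310 / 51 493 × 100 = 18
Total dependency ratio = (13 310 + 9 310) / 51 493 × 100 = 22 620 / 51 493 × 100 = 44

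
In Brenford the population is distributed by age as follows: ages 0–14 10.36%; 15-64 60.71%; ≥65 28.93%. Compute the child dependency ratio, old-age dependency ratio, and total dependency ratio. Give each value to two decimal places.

Youth dependency ratio: 17.06
Old-age dependency ratio: 47.65
Total dependency ratio: 64.72

Youth dependency ratio = 10.36 / 60.71 × 100 = 17.06
Old-age dependency ratio = 28.93 / 60.71 × 100 = 47.65
Total dependency ratio = (10.36 + 28.93) / 60.71 × 100 = 39.29 / 60.71 × 100 = 64.72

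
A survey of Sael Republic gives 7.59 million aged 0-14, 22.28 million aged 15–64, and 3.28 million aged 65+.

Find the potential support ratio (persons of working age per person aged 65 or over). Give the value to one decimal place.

Potential support ratio = 22.28 / 3.28 = 6.8

Potential support ratio: 6.8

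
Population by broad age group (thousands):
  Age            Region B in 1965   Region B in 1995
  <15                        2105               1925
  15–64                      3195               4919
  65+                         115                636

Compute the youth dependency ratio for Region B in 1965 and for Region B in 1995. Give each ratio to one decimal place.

Region B in 1965: 65.9
Region B in 1995: 39.1

Region B in 1965: 2105 / 3195 × 100 = 65.9
Region B in 1995: 1925 / 4919 × 100 = 39.1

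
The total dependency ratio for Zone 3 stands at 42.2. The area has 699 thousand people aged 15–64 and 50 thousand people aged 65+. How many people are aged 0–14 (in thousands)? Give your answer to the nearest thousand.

Total dependency ratio = (youth + elderly) / working-age × 100
42.2 = (Y + 50) / 699 × 100
⇒ 245

Aged 0–14: 245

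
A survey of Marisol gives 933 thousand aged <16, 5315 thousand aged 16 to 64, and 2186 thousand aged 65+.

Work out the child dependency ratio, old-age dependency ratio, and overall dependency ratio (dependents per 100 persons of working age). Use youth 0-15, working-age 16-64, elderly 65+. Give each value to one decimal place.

Youth dependency ratio = 933 / 5315 × 100 = 17.6
Old-age dependency ratio = 2186 / 5315 × 100 = 41.1
Total dependency ratio = (933 + 2186) / 5315 × 100 = 3119 / 5315 × 100 = 58.7

Youth dependency ratio: 17.6
Old-age dependency ratio: 41.1
Total dependency ratio: 58.7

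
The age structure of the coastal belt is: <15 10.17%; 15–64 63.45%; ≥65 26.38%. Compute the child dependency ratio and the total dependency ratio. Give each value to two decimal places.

Youth dependency ratio = 10.17 / 63.45 × 100 = 16.03
Total dependency ratio = (10.17 + 26.38) / 63.45 × 100 = 36.55 / 63.45 × 100 = 57.60

Youth dependency ratio: 16.03
Total dependency ratio: 57.60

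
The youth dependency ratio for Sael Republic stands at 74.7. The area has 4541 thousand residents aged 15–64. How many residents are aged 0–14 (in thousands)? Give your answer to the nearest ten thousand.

Aged 0–14: 3390

Youth dependency ratio = youth / working-age × 100
74.7 = Y / 4541 × 100
⇒ 3390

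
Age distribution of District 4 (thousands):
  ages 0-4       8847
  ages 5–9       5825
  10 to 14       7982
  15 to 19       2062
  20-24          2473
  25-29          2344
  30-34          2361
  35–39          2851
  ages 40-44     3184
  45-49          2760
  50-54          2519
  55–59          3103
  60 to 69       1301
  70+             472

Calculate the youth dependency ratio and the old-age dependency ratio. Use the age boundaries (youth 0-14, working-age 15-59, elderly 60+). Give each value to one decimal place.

Youth dependency ratio: 95.8
Old-age dependency ratio: 7.5

0–14: 8847 + 5825 + 7982 = 22654
15–59: 2062 + 2473 + 2344 + 2361 + 2851 + 3184 + 2760 + 2519 + 3103 = 23657
60+: 1301 + 472 = 1773
Youth dependency ratio = 22654 / 23657 × 100 = 95.8
Old-age dependency ratio = 1773 / 23657 × 100 = 7.5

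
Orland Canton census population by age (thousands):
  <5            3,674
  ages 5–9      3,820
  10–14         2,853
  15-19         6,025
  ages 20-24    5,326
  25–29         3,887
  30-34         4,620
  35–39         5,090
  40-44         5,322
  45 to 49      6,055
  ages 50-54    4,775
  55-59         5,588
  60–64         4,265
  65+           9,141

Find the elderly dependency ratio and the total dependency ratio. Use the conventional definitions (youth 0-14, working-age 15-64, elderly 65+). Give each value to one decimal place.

0–14: 3,674 + 3,820 + 2,853 = 10,347
15–64: 6,025 + 5,326 + 3,887 + 4,620 + 5,090 + 5,322 + 6,055 + 4,775 + 5,588 + 4,265 = 50,953
65+: 9,141
Old-age dependency ratio = 9,141 / 50,953 × 100 = 17.9
Total dependency ratio = (10,347 + 9,141) / 50,953 × 100 = 19,488 / 50,953 × 100 = 38.2

Old-age dependency ratio: 17.9
Total dependency ratio: 38.2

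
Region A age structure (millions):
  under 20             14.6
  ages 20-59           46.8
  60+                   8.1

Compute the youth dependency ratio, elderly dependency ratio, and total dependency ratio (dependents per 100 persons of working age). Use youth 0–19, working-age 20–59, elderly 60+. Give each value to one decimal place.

Youth dependency ratio: 31.2
Old-age dependency ratio: 17.3
Total dependency ratio: 48.5

Youth dependency ratio = 14.6 / 46.8 × 100 = 31.2
Old-age dependency ratio = 8.1 / 46.8 × 100 = 17.3
Total dependency ratio = (14.6 + 8.1) / 46.8 × 100 = 22.7 / 46.8 × 100 = 48.5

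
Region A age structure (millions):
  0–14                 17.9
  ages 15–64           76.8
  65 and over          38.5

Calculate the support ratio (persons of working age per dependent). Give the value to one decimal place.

Support ratio: 1.4

Support ratio = 76.8 / (17.9 + 38.5) = 76.8 / 56.4 = 1.4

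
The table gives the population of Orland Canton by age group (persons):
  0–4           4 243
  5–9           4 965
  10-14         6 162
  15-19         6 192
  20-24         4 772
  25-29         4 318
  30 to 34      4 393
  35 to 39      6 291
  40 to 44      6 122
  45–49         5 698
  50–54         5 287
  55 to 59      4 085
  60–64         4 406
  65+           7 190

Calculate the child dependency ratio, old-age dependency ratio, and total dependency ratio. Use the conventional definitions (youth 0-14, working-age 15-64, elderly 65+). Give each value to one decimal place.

0–14: 4 243 + 4 965 + 6 162 = 15 370
15–64: 6 192 + 4 772 + 4 318 + 4 393 + 6 291 + 6 122 + 5 698 + 5 287 + 4 085 + 4 406 = 51 564
65+: 7 190
Youth dependency ratio = 15 370 / 51 564 × 100 = 29.8
Old-age dependency ratio = 7 190 / 51 564 × 100 = 13.9
Total dependency ratio = (15 370 + 7 190) / 51 564 × 100 = 22 560 / 51 564 × 100 = 43.8

Youth dependency ratio: 29.8
Old-age dependency ratio: 13.9
Total dependency ratio: 43.8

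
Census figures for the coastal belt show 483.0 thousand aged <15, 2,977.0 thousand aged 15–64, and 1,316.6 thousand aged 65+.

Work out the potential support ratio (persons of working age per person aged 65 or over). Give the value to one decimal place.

Potential support ratio = 2,977.0 / 1,316.6 = 2.3

Potential support ratio: 2.3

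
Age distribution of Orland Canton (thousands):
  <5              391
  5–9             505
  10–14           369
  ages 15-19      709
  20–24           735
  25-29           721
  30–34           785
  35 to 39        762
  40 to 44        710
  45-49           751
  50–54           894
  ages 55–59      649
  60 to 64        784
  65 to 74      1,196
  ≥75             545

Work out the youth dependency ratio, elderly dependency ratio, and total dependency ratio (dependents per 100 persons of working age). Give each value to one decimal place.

0–14: 391 + 505 + 369 = 1,265
15–64: 709 + 735 + 721 + 785 + 762 + 710 + 751 + 894 + 649 + 784 = 7,500
65+: 1,196 + 545 = 1,741
Youth dependency ratio = 1,265 / 7,500 × 100 = 16.9
Old-age dependency ratio = 1,741 / 7,500 × 100 = 23.2
Total dependency ratio = (1,265 + 1,741) / 7,500 × 100 = 3,006 / 7,500 × 100 = 40.1

Youth dependency ratio: 16.9
Old-age dependency ratio: 23.2
Total dependency ratio: 40.1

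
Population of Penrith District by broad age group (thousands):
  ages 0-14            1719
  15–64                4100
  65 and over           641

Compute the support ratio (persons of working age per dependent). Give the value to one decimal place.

Support ratio = 4100 / (1719 + 641) = 4100 / 2360 = 1.7

Support ratio: 1.7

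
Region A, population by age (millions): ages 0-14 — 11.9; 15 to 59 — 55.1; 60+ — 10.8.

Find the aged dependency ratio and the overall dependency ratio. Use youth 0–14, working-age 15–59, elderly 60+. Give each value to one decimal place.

Old-age dependency ratio = 10.8 / 55.1 × 100 = 19.6
Total dependency ratio = (11.9 + 10.8) / 55.1 × 100 = 22.7 / 55.1 × 100 = 41.2

Old-age dependency ratio: 19.6
Total dependency ratio: 41.2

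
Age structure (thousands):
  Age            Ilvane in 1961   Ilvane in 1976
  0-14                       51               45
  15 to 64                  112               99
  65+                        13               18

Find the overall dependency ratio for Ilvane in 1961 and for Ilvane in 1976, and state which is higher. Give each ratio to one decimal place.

Ilvane in 1961: 57.1
Ilvane in 1976: 63.6
Higher: Ilvane in 1976

Ilvane in 1961: (51 + 13) / 112 × 100 = 64 / 112 × 100 = 57.1
Ilvane in 1976: (45 + 18) / 99 × 100 = 63 / 99 × 100 = 63.6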